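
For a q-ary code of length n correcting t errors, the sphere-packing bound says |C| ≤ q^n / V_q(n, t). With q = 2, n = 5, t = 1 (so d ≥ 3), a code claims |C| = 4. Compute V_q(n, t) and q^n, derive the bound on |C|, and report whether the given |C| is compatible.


V_q(n, t) = 6, q^n = 32, Hamming bound = 5, |C| = 4 ≤ bound (satisfied).

Step 1: Compute V_q(n, t) = Σ_{j=0}^1 C(n, j) (q−1)^j.
  j = 0: C(5,0)·(1)^0 = 1·1 = 1.
  j = 1: C(5,1)·(1)^1 = 5·1 = 5.
  V_q(n, t) = 1 + 5 = 6.
Step 2: q^n = 2^5 = 32.
Step 3: Hamming bound ⌊q^n / V_q(n,t)⌋ = ⌊32/6⌋ = 5.
Step 4: Compare |C| = 4 to 5: satisfied.
The claimed |C| lies below the Hamming bound.


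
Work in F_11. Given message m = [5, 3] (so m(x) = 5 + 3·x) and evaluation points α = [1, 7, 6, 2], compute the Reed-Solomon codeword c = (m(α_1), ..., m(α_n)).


c = [8, 4, 1, 0]

Message polynomial: m(x) = 5 + 3·x (mod 11).
For each evaluation point α_i, compute m(α_i) mod 11:
  α_1 = 1: Horner steps 3 → 8, so m(1) = 8.
  α_2 = 7: Horner steps 3 → 4, so m(7) = 4.
  α_3 = 6: Horner steps 3 → 1, so m(6) = 1.
  α_4 = 2: Horner steps 3 → 0, so m(2) = 0.
Codeword c = [8, 4, 1, 0] ∈ F_11^4.


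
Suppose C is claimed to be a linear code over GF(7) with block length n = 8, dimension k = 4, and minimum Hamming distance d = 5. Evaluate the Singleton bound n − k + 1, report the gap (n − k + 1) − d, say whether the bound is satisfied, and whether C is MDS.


Singleton RHS = n − k + 1 = 5, slack = 0, bound satisfied, MDS.

Singleton bound: d ≤ n − k + 1.
Here n = 8, k = 4, so n − k + 1 = 5.
Given d = 5, check d ≤ 5: YES.
Slack = (n − k + 1) − d = 0.
The code is MDS (slack = 0).
Description: the claimed parameters are [8, 4, 5]_7; such a code would be MDS (meets Singleton bound).


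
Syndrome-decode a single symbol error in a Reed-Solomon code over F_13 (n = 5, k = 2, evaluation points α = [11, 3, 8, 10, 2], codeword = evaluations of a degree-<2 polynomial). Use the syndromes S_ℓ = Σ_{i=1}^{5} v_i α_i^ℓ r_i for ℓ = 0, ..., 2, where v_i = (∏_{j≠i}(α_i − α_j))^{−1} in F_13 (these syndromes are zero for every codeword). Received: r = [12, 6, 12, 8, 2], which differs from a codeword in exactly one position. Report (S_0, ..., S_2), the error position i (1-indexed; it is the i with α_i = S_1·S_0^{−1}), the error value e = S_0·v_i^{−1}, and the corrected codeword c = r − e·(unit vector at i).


S = (7, 4, 6), error at position 3, error magnitude e = 12, c = [12, 6, 0, 8, 2].

Step 1: column multipliers v_i = (∏_{j≠i}(α_i − α_j))^{−1} mod 13.
  i = 1 (α = 11): (11−3)(11−8)(11−10)(11−2) = 8·3·1·9 = 216 ≡ 8, so v_1 = 8^{−1} = 5 (mod 13).
  i = 2 (α = 3): (3−11)(3−8)(3−10)(3−2) = (−8)·(−5)·(−7)·1 = −280 ≡ 6, so v_2 = 6^{−1} = 11 (mod 13).
  i = 3 (α = 8): (8−11)(8−3)(8−10)(8−2) = (−3)·5·(−2)·6 = 180 ≡ 11, so v_3 = 11^{−1} = 6 (mod 13).
  i = 4 (α = 10): (10−11)(10−3)(10−8)(10−2) = (−1)·7·2·8 = −112 ≡ 5, so v_4 = 5^{−1} = 8 (mod 13).
  i = 5 (α = 2): (2−11)(2−3)(2−8)(2−10) = (−9)·(−1)·(−6)·(−8) = 432 ≡ 3, so v_5 = 3^{−1} = 9 (mod 13).
  v = [5, 11, 6, 8, 9].
Step 2: syndromes of r = [12, 6, 12, 8, 2] (all sums mod 13).
  S_0 = Σ v_i r_i = 5·12 + 11·6 + 6·12 + 8·8 + 9·2 = 280 ≡ 7.
  S_1 = Σ v_i α_i r_i = 5·11·12 + 11·3·6 + 6·8·12 + 8·10·8 + 9·2·2 = 2110 ≡ 4.
  α_i^2 mod 13 = [4, 9, 12, 9, 4].
  S_2 = Σ v_i α_i^2 r_i = 5·4·12 + 11·9·6 + 6·12·12 + 8·9·8 + 9·4·2 = 2346 ≡ 6.
  S = (7, 4, 6) ≠ 0, so r is not a codeword (an error is present).
Step 3: locate the error. For a single error e at position i, S_ℓ = v_i·e·α_i^ℓ, so α_err = S_1/S_0.
  S_0^{−1} = 7^{−1} = 2 (mod 13), so α_err = 4·2 = 8 ≡ 8 = α_3. Error position i = 3.
  Consistency check: S_2/S_1 = 6·10 = 60 ≡ 8 = α_err ✓ (single-error assumption holds).
Step 4: error magnitude e = S_0/v_3 = S_0·∏_{j≠3}(α_3 − α_j) = 7·11 = 77 ≡ 12 (mod 13).
Step 5: correct position 3: c_3 = r_3 − e = 12 − 12 ≡ 0 (mod 13). Hence c = [12, 6, 0, 8, 2].
  Check: interpolating c through the α_i gives m(x) = 7 + 4·x (degree < 2) with m(α_i) = c_i for every i, so c is indeed a codeword.


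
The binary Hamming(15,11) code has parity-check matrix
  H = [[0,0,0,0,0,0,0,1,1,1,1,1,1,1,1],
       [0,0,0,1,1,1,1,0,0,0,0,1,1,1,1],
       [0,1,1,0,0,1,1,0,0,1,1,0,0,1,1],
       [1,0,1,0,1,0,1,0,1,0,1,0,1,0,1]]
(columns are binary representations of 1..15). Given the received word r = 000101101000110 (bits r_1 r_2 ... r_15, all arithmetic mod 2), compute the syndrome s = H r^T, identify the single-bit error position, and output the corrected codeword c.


s = (1, 1, 1, 1)^T, error position = 15, corrected codeword c = 000101101000111

Compute s = H r^T mod 2 one row at a time:
  s_1 = 0 + 1 + 0 + 0 + 0 + 1 + 1 + 0 = 3 ≡ 1 (mod 2).
  s_2 = 1 + 0 + 1 + 1 + 0 + 1 + 1 + 0 = 5 ≡ 1 (mod 2).
  s_3 = 0 + 0 + 1 + 1 + 0 + 0 + 1 + 0 = 3 ≡ 1 (mod 2).
  s_4 = 0 + 0 + 0 + 1 + 1 + 0 + 1 + 0 = 3 ≡ 1 (mod 2).
s = (1, 1, 1, 1)^T — this equals column 15 of H (binary 1111), so error is at position 15.
Correct: flip bit 15 of r = 000101101000110 to get c = 000101101000111.


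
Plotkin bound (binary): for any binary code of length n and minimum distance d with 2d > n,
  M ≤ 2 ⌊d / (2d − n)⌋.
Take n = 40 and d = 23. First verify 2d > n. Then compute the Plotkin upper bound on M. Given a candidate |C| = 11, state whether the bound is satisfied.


Plotkin bound M ≤ 6; given |C| = 11 > bound (violated).

Check applicability: 2d = 46, n = 40.
2d − n = 6 > 0, so Plotkin applies.
Compute d/(2d−n) = 23/6 ≈ 3.8333.
⌊d/(2d−n)⌋ = 3.
Plotkin bound: M ≤ 2·3 = 6.
Given |C| = 11, check: VIOLATED.
This |C| is above the Plotkin bound, so no binary code with n = 40, d = 23 and 11 codewords exists.


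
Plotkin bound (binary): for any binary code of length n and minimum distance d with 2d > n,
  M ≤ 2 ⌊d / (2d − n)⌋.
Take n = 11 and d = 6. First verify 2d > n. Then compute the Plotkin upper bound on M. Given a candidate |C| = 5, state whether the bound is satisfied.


Plotkin bound M ≤ 12; given |C| = 5 ≤ bound (satisfied).

Check applicability: 2d = 12, n = 11.
2d − n = 1 > 0, so Plotkin applies.
Compute d/(2d−n) = 6/1 ≈ 6.0000.
⌊d/(2d−n)⌋ = 6.
Plotkin bound: M ≤ 2·6 = 12.
Given |C| = 5, check: satisfied.
This |C| is below the Plotkin bound.


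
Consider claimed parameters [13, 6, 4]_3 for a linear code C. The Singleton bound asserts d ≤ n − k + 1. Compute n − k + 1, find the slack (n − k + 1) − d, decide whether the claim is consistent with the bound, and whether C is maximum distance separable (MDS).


Singleton RHS = n − k + 1 = 8, slack = 4, bound satisfied, not MDS.

Singleton bound: d ≤ n − k + 1.
Here n = 13, k = 6, so n − k + 1 = 8.
Given d = 4, check d ≤ 8: YES.
Slack = (n − k + 1) − d = 4.
The code is NOT MDS (slack = 4 > 0).
Description: the claimed parameters are [13, 6, 4]_3; such a code would be non-MDS.


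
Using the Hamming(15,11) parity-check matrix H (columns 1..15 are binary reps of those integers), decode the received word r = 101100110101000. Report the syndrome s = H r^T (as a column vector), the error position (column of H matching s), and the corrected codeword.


s = (1, 1, 1, 1)^T, error position = 15, corrected codeword c = 101100110101001

Compute s = H r^T mod 2 one row at a time:
  s_1 = 1 + 0 + 1 + 0 + 1 + 0 + 0 + 0 = 3 ≡ 1 (mod 2).
  s_2 = 1 + 0 + 0 + 1 + 1 + 0 + 0 + 0 = 3 ≡ 1 (mod 2).
  s_3 = 0 + 1 + 0 + 1 + 1 + 0 + 0 + 0 = 3 ≡ 1 (mod 2).
  s_4 = 1 + 1 + 0 + 1 + 0 + 0 + 0 + 0 = 3 ≡ 1 (mod 2).
s = (1, 1, 1, 1)^T — this equals column 15 of H (binary 1111), so error is at position 15.
Correct: flip bit 15 of r = 101100110101000 to get c = 101100110101001.


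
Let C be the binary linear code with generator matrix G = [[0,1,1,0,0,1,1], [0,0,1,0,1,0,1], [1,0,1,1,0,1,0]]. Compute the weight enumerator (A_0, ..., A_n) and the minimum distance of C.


Weight distribution: A_0 = 1, A_3 = 2, A_4 = 3, A_5 = 2. Minimum distance d = 3.

Enumerate all 2^3 = 8 messages m ∈ F_2^3.
For each, compute codeword c = mG in F_2^7, then tally its weight.
  m = 000 → c = 0000000, weight = 0.
  m = 100 → c = 0110011, weight = 4.
  m = 010 → c = 0010101, weight = 3.
  m = 110 → c = 0100110, weight = 3.
  m = 001 → c = 1011010, weight = 4.
  m = 101 → c = 1101001, weight = 4.
  m = 011 → c = 1001111, weight = 5.
  m = 111 → c = 1111100, weight = 5.
Tally weights:
  weight 0: 1 codewords.
  weight 3: 2 codewords.
  weight 4: 3 codewords.
  weight 5: 2 codewords.
Minimum distance d = smallest w > 0 with A_w > 0 = 3.
Sanity: Σ A_w = 8 = 2^3 = 8 ✓.


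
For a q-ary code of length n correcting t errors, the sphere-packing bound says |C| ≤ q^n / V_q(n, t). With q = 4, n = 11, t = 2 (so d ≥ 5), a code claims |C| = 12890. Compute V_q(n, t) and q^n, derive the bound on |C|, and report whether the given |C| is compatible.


V_q(n, t) = 529, q^n = 4194304, Hamming bound = 7928, |C| = 12890 > bound (violated).

Step 1: Compute V_q(n, t) = Σ_{j=0}^2 C(n, j) (q−1)^j.
  j = 0: C(11,0)·(3)^0 = 1·1 = 1.
  j = 1: C(11,1)·(3)^1 = 11·3 = 33.
  j = 2: C(11,2)·(3)^2 = 55·9 = 495.
  V_q(n, t) = 1 + 33 + 495 = 529.
Step 2: q^n = 4^11 = 4194304.
Step 3: Hamming bound ⌊q^n / V_q(n,t)⌋ = ⌊4194304/529⌋ = 7928.
Step 4: Compare |C| = 12890 to 7928: violated.
The claimed |C| lies above the Hamming bound, so no 4-ary code of length 11 with d ≥ 5 can have 12890 codewords.


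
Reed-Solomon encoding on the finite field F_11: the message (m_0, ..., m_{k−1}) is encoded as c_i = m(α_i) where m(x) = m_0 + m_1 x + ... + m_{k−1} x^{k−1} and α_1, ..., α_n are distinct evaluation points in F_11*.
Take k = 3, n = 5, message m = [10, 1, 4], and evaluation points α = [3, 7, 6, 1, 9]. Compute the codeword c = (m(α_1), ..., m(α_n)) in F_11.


c = [5, 4, 6, 4, 2]

Message polynomial: m(x) = 10 + 1·x + 4·x^2 (mod 11).
For each evaluation point α_i, compute m(α_i) mod 11:
  α_1 = 3: Horner steps 4 → 2 → 5, so m(3) = 5.
  α_2 = 7: Horner steps 4 → 7 → 4, so m(7) = 4.
  α_3 = 6: Horner steps 4 → 3 → 6, so m(6) = 6.
  α_4 = 1: Horner steps 4 → 5 → 4, so m(1) = 4.
  α_5 = 9: Horner steps 4 → 4 → 2, so m(9) = 2.
Codeword c = [5, 4, 6, 4, 2] ∈ F_11^5.


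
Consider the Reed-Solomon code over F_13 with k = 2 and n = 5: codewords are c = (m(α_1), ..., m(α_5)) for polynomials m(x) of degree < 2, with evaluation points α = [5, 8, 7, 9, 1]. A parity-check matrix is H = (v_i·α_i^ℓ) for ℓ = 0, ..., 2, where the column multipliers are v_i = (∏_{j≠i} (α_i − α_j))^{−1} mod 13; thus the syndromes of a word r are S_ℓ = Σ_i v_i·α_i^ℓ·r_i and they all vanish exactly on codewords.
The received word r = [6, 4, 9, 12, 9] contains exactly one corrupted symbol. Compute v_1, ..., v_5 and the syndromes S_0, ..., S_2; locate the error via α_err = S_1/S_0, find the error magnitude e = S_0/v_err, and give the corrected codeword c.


S = (7, 7, 7), error at position 5, error magnitude e = 9, c = [6, 4, 9, 12, 0].

Step 1: column multipliers v_i = (∏_{j≠i}(α_i − α_j))^{−1} mod 13.
  i = 1 (α = 5): (5−8)(5−7)(5−9)(5−1) = (−3)·(−2)·(−4)·4 = −96 ≡ 8, so v_1 = 8^{−1} = 5 (mod 13).
  i = 2 (α = 8): (8−5)(8−7)(8−9)(8−1) = 3·1·(−1)·7 = −21 ≡ 5, so v_2 = 5^{−1} = 8 (mod 13).
  i = 3 (α = 7): (7−5)(7−8)(7−9)(7−1) = 2·(−1)·(−2)·6 = 24 ≡ 11, so v_3 = 11^{−1} = 6 (mod 13).
  i = 4 (α = 9): (9−5)(9−8)(9−7)(9−1) = 4·1·2·8 = 64 ≡ 12, so v_4 = 12^{−1} = 12 (mod 13).
  i = 5 (α = 1): (1−5)(1−8)(1−7)(1−9) = (−4)·(−7)·(−6)·(−8) = 1344 ≡ 5, so v_5 = 5^{−1} = 8 (mod 13).
  v = [5, 8, 6, 12, 8].
Step 2: syndromes of r = [6, 4, 9, 12, 9] (all sums mod 13).
  S_0 = Σ v_i r_i = 5·6 + 8·4 + 6·9 + 12·12 + 8·9 = 332 ≡ 7.
  S_1 = Σ v_i α_i r_i = 5·5·6 + 8·8·4 + 6·7·9 + 12·9·12 + 8·1·9 = 2152 ≡ 7.
  α_i^2 mod 13 = [12, 12, 10, 3, 1].
  S_2 = Σ v_i α_i^2 r_i = 5·12·6 + 8·12·4 + 6·10·9 + 12·3·12 + 8·1·9 = 1788 ≡ 7.
  S = (7, 7, 7) ≠ 0, so r is not a codeword (an error is present).
Step 3: locate the error. For a single error e at position i, S_ℓ = v_i·e·α_i^ℓ, so α_err = S_1/S_0.
  S_0^{−1} = 7^{−1} = 2 (mod 13), so α_err = 7·2 = 14 ≡ 1 = α_5. Error position i = 5.
  Consistency check: S_2/S_1 = 7·2 = 14 ≡ 1 = α_err ✓ (single-error assumption holds).
Step 4: error magnitude e = S_0/v_5 = S_0·∏_{j≠5}(α_5 − α_j) = 7·5 = 35 ≡ 9 (mod 13).
Step 5: correct position 5: c_5 = r_5 − e = 9 − 9 ≡ 0 (mod 13). Hence c = [6, 4, 9, 12, 0].
  Check: interpolating c through the α_i gives m(x) = 5 + 8·x (degree < 2) with m(α_i) = c_i for every i, so c is indeed a codeword.


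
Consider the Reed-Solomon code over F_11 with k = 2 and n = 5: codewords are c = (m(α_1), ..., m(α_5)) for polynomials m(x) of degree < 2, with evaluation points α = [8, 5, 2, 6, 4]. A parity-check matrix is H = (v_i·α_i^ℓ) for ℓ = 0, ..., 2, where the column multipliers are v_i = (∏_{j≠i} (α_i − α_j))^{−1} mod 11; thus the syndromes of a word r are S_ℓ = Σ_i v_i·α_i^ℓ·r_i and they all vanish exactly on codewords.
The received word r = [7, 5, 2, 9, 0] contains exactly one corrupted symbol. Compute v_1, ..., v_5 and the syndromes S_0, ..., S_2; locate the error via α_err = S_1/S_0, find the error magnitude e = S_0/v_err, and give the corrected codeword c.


S = (8, 7, 2), error at position 2, error magnitude e = 6, c = [7, 10, 2, 9, 0].

Step 1: column multipliers v_i = (∏_{j≠i}(α_i − α_j))^{−1} mod 11.
  i = 1 (α = 8): (8−5)(8−2)(8−6)(8−4) = 3·6·2·4 = 144 ≡ 1, so v_1 = 1^{−1} = 1 (mod 11).
  i = 2 (α = 5): (5−8)(5−2)(5−6)(5−4) = (−3)·3·(−1)·1 = 9 ≡ 9, so v_2 = 9^{−1} = 5 (mod 11).
  i = 3 (α = 2): (2−8)(2−5)(2−6)(2−4) = (−6)·(−3)·(−4)·(−2) = 144 ≡ 1, so v_3 = 1^{−1} = 1 (mod 11).
  i = 4 (α = 6): (6−8)(6−5)(6−2)(6−4) = (−2)·1·4·2 = −16 ≡ 6, so v_4 = 6^{−1} = 2 (mod 11).
  i = 5 (α = 4): (4−8)(4−5)(4−2)(4−6) = (−4)·(−1)·2·(−2) = −16 ≡ 6, so v_5 = 6^{−1} = 2 (mod 11).
  v = [1, 5, 1, 2, 2].
Step 2: syndromes of r = [7, 5, 2, 9, 0] (all sums mod 11).
  S_0 = Σ v_i r_i = 1·7 + 5·5 + 1·2 + 2·9 + 2·0 = 52 ≡ 8.
  S_1 = Σ v_i α_i r_i = 1·8·7 + 5·5·5 + 1·2·2 + 2·6·9 + 2·4·0 = 293 ≡ 7.
  α_i^2 mod 11 = [9, 3, 4, 3, 5].
  S_2 = Σ v_i α_i^2 r_i = 1·9·7 + 5·3·5 + 1·4·2 + 2·3·9 + 2·5·0 = 200 ≡ 2.
  S = (8, 7, 2) ≠ 0, so r is not a codeword (an error is present).
Step 3: locate the error. For a single error e at position i, S_ℓ = v_i·e·α_i^ℓ, so α_err = S_1/S_0.
  S_0^{−1} = 8^{−1} = 7 (mod 11), so α_err = 7·7 = 49 ≡ 5 = α_2. Error position i = 2.
  Consistency check: S_2/S_1 = 2·8 = 16 ≡ 5 = α_err ✓ (single-error assumption holds).
Step 4: error magnitude e = S_0/v_2 = S_0·∏_{j≠2}(α_2 − α_j) = 8·9 = 72 ≡ 6 (mod 11).
Step 5: correct position 2: c_2 = r_2 − e = 5 − 6 ≡ 10 (mod 11). Hence c = [7, 10, 2, 9, 0].
  Check: interpolating c through the α_i gives m(x) = 4 + 10·x (degree < 2) with m(α_i) = c_i for every i, so c is indeed a codeword.


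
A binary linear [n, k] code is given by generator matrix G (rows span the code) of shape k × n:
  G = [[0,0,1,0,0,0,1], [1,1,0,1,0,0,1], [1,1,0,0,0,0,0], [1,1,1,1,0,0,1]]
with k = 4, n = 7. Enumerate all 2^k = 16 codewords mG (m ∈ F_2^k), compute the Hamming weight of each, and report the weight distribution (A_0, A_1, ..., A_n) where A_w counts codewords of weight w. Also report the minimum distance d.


Weight distribution: A_0 = 1, A_1 = 3, A_2 = 4, A_3 = 4, A_4 = 3, A_5 = 1. Minimum distance d = 1.

Enumerate all 2^4 = 16 messages m ∈ F_2^4.
For each, compute codeword c = mG in F_2^7, then tally its weight.
  m = 0000 → c = 0000000, weight = 0.
  m = 1000 → c = 0010001, weight = 2.
  m = 0100 → c = 1101001, weight = 4.
  m = 1100 → c = 1111000, weight = 4.
  m = 0010 → c = 1100000, weight = 2.
  m = 1010 → c = 1110001, weight = 4.
  m = 0110 → c = 0001001, weight = 2.
  m = 1110 → c = 0011000, weight = 2.
  m = 0001 → c = 1111001, weight = 5.
  m = 1001 → c = 1101000, weight = 3.
  m = 0101 → c = 0010000, weight = 1.
  m = 1101 → c = 0000001, weight = 1.
  m = 0011 → c = 0011001, weight = 3.
  m = 1011 → c = 0001000, weight = 1.
  m = 0111 → c = 1110000, weight = 3.
  m = 1111 → c = 1100001, weight = 3.
Tally weights:
  weight 0: 1 codewords.
  weight 1: 3 codewords.
  weight 2: 4 codewords.
  weight 3: 4 codewords.
  weight 4: 3 codewords.
  weight 5: 1 codewords.
Minimum distance d = smallest w > 0 with A_w > 0 = 1.
Sanity: Σ A_w = 16 = 2^4 = 16 ✓.


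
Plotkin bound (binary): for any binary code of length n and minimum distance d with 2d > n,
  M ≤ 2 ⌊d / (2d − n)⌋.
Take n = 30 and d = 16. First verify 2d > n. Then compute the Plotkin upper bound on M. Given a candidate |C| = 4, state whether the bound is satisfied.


Plotkin bound M ≤ 16; given |C| = 4 ≤ bound (satisfied).

Check applicability: 2d = 32, n = 30.
2d − n = 2 > 0, so Plotkin applies.
Compute d/(2d−n) = 16/2 ≈ 8.0000.
⌊d/(2d−n)⌋ = 8.
Plotkin bound: M ≤ 2·8 = 16.
Given |C| = 4, check: satisfied.
This |C| is below the Plotkin bound.


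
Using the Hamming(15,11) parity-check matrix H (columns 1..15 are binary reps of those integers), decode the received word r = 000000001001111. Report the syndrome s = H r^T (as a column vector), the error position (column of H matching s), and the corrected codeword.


s = (1, 0, 0, 1)^T, error position = 9, corrected codeword c = 000000000001111

Compute s = H r^T mod 2 one row at a time:
  s_1 = 0 + 1 + 0 + 0 + 1 + 1 + 1 + 1 = 5 ≡ 1 (mod 2).
  s_2 = 0 + 0 + 0 + 0 + 1 + 1 + 1 + 1 = 4 ≡ 0 (mod 2).
  s_3 = 0 + 0 + 0 + 0 + 0 + 0 + 1 + 1 = 2 ≡ 0 (mod 2).
  s_4 = 0 + 0 + 0 + 0 + 1 + 0 + 1 + 1 = 3 ≡ 1 (mod 2).
s = (1, 0, 0, 1)^T — this equals column 9 of H (binary 1001), so error is at position 9.
Correct: flip bit 9 of r = 000000001001111 to get c = 000000000001111.


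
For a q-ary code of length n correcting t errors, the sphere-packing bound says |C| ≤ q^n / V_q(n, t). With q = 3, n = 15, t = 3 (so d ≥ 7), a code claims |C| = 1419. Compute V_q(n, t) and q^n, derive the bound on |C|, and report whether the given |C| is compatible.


V_q(n, t) = 4091, q^n = 14348907, Hamming bound = 3507, |C| = 1419 ≤ bound (satisfied).

Step 1: Compute V_q(n, t) = Σ_{j=0}^3 C(n, j) (q−1)^j.
  j = 0: C(15,0)·(2)^0 = 1·1 = 1.
  j = 1: C(15,1)·(2)^1 = 15·2 = 30.
  j = 2: C(15,2)·(2)^2 = 105·4 = 420.
  j = 3: C(15,3)·(2)^3 = 455·8 = 3640.
  V_q(n, t) = 1 + 30 + 420 + 3640 = 4091.
Step 2: q^n = 3^15 = 14348907.
Step 3: Hamming bound ⌊q^n / V_q(n,t)⌋ = ⌊14348907/4091⌋ = 3507.
Step 4: Compare |C| = 1419 to 3507: satisfied.
The claimed |C| lies below the Hamming bound.


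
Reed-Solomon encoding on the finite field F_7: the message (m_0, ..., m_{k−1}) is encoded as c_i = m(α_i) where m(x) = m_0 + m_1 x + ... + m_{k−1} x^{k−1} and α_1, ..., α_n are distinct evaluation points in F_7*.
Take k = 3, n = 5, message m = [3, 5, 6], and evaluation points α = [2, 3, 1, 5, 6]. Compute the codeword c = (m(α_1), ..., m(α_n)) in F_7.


c = [2, 2, 0, 3, 4]

Message polynomial: m(x) = 3 + 5·x + 6·x^2 (mod 7).
For each evaluation point α_i, compute m(α_i) mod 7:
  α_1 = 2: Horner steps 6 → 3 → 2, so m(2) = 2.
  α_2 = 3: Horner steps 6 → 2 → 2, so m(3) = 2.
  α_3 = 1: Horner steps 6 → 4 → 0, so m(1) = 0.
  α_4 = 5: Horner steps 6 → 0 → 3, so m(5) = 3.
  α_5 = 6: Horner steps 6 → 6 → 4, so m(6) = 4.
Codeword c = [2, 2, 0, 3, 4] ∈ F_7^5.


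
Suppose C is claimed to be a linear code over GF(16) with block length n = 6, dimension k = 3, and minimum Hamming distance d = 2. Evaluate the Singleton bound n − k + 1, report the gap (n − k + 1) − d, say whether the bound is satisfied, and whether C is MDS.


Singleton RHS = n − k + 1 = 4, slack = 2, bound satisfied, not MDS.

Singleton bound: d ≤ n − k + 1.
Here n = 6, k = 3, so n − k + 1 = 4.
Given d = 2, check d ≤ 4: YES.
Slack = (n − k + 1) − d = 2.
The code is NOT MDS (slack = 2 > 0).
Description: the claimed parameters are [6, 3, 2]_16; such a code would be non-MDS.


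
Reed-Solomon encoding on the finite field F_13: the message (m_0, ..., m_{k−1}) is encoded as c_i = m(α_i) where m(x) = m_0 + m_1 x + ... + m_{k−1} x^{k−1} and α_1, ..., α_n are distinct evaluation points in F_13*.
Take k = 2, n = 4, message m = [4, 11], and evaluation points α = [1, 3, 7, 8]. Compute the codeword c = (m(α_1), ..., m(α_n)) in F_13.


c = [2, 11, 3, 1]

Message polynomial: m(x) = 4 + 11·x (mod 13).
For each evaluation point α_i, compute m(α_i) mod 13:
  α_1 = 1: Horner steps 11 → 2, so m(1) = 2.
  α_2 = 3: Horner steps 11 → 11, so m(3) = 11.
  α_3 = 7: Horner steps 11 → 3, so m(7) = 3.
  α_4 = 8: Horner steps 11 → 1, so m(8) = 1.
Codeword c = [2, 11, 3, 1] ∈ F_13^4.


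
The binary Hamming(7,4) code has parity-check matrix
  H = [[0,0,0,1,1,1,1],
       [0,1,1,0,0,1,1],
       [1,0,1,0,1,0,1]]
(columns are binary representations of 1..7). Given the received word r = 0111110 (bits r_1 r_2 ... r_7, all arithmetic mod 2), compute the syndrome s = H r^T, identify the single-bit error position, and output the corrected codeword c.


s = (1, 1, 0)^T, error position = 6, corrected codeword c = 0111100

Compute s = H r^T mod 2 one row at a time:
  s_1 = 1 + 1 + 1 + 0 = 3 ≡ 1 (mod 2).
  s_2 = 1 + 1 + 1 + 0 = 3 ≡ 1 (mod 2).
  s_3 = 0 + 1 + 1 + 0 = 2 ≡ 0 (mod 2).
s = (1, 1, 0)^T — this equals column 6 of H (binary 110), so error is at position 6.
Correct: flip bit 6 of r = 0111110 to get c = 0111100.


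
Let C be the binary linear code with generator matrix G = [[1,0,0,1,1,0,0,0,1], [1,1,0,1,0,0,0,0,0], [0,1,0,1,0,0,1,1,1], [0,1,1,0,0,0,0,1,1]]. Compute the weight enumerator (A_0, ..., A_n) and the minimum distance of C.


Weight distribution: A_0 = 1, A_3 = 4, A_4 = 5, A_5 = 4, A_6 = 2. Minimum distance d = 3.

Enumerate all 2^4 = 16 messages m ∈ F_2^4.
For each, compute codeword c = mG in F_2^9, then tally its weight.
  m = 0000 → c = 000000000, weight = 0.
  m = 1000 → c = 100110001, weight = 4.
  m = 0100 → c = 110100000, weight = 3.
  m = 1100 → c = 010010001, weight = 3.
  m = 0010 → c = 010100111, weight = 5.
  m = 1010 → c = 110010110, weight = 5.
  m = 0110 → c = 100000111, weight = 4.
  m = 1110 → c = 000110110, weight = 4.
  m = 0001 → c = 011000011, weight = 4.
  m = 1001 → c = 111110010, weight = 6.
  m = 0101 → c = 101100011, weight = 5.
  m = 1101 → c = 001010010, weight = 3.
  m = 0011 → c = 001100100, weight = 3.
  m = 1011 → c = 101010101, weight = 5.
  m = 0111 → c = 111000100, weight = 4.
  m = 1111 → c = 011110101, weight = 6.
Tally weights:
  weight 0: 1 codewords.
  weight 3: 4 codewords.
  weight 4: 5 codewords.
  weight 5: 4 codewords.
  weight 6: 2 codewords.
Minimum distance d = smallest w > 0 with A_w > 0 = 3.
Sanity: Σ A_w = 16 = 2^4 = 16 ✓.


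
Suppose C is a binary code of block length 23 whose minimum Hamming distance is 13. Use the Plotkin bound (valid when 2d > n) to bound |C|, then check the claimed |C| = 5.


Plotkin bound M ≤ 8; given |C| = 5 ≤ bound (satisfied).

Check applicability: 2d = 26, n = 23.
2d − n = 3 > 0, so Plotkin applies.
Compute d/(2d−n) = 13/3 ≈ 4.3333.
⌊d/(2d−n)⌋ = 4.
Plotkin bound: M ≤ 2·4 = 8.
Given |C| = 5, check: satisfied.
This |C| is below the Plotkin bound.


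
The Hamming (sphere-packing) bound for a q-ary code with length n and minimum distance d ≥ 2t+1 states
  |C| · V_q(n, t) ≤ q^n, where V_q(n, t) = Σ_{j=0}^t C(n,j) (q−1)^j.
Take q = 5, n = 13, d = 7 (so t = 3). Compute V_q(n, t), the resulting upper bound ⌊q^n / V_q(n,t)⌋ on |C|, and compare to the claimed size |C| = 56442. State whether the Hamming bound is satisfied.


V_q(n, t) = 19605, q^n = 1220703125, Hamming bound = 62264, |C| = 56442 ≤ bound (satisfied).

Step 1: Compute V_q(n, t) = Σ_{j=0}^3 C(n, j) (q−1)^j.
  j = 0: C(13,0)·(4)^0 = 1·1 = 1.
  j = 1: C(13,1)·(4)^1 = 13·4 = 52.
  j = 2: C(13,2)·(4)^2 = 78·16 = 1248.
  j = 3: C(13,3)·(4)^3 = 286·64 = 18304.
  V_q(n, t) = 1 + 52 + 1248 + 18304 = 19605.
Step 2: q^n = 5^13 = 1220703125.
Step 3: Hamming bound ⌊q^n / V_q(n,t)⌋ = ⌊1220703125/19605⌋ = 62264.
Step 4: Compare |C| = 56442 to 62264: satisfied.
The claimed |C| lies below the Hamming bound.


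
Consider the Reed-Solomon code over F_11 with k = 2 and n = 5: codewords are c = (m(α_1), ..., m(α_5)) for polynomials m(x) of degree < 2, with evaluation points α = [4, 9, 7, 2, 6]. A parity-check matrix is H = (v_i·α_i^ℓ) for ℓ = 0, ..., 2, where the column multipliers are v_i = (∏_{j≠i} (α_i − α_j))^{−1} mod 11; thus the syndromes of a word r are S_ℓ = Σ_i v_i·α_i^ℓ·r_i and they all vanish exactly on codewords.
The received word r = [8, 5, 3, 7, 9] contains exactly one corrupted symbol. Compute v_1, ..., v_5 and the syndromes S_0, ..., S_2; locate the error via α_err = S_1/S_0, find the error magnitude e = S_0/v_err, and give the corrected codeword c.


S = (7, 5, 2), error at position 3, error magnitude e = 10, c = [8, 5, 4, 7, 9].

Step 1: column multipliers v_i = (∏_{j≠i}(α_i − α_j))^{−1} mod 11.
  i = 1 (α = 4): (4−9)(4−7)(4−2)(4−6) = (−5)·(−3)·2·(−2) = −60 ≡ 6, so v_1 = 6^{−1} = 2 (mod 11).
  i = 2 (α = 9): (9−4)(9−7)(9−2)(9−6) = 5·2·7·3 = 210 ≡ 1, so v_2 = 1^{−1} = 1 (mod 11).
  i = 3 (α = 7): (7−4)(7−9)(7−2)(7−6) = 3·(−2)·5·1 = −30 ≡ 3, so v_3 = 3^{−1} = 4 (mod 11).
  i = 4 (α = 2): (2−4)(2−9)(2−7)(2−6) = (−2)·(−7)·(−5)·(−4) = 280 ≡ 5, so v_4 = 5^{−1} = 9 (mod 11).
  i = 5 (α = 6): (6−4)(6−9)(6−7)(6−2) = 2·(−3)·(−1)·4 = 24 ≡ 2, so v_5 = 2^{−1} = 6 (mod 11).
  v = [2, 1, 4, 9, 6].
Step 2: syndromes of r = [8, 5, 3, 7, 9] (all sums mod 11).
  S_0 = Σ v_i r_i = 2·8 + 1·5 + 4·3 + 9·7 + 6·9 = 150 ≡ 7.
  S_1 = Σ v_i α_i r_i = 2·4·8 + 1·9·5 + 4·7·3 + 9·2·7 + 6·6·9 = 643 ≡ 5.
  α_i^2 mod 11 = [5, 4, 5, 4, 3].
  S_2 = Σ v_i α_i^2 r_i = 2·5·8 + 1·4·5 + 4·5·3 + 9·4·7 + 6·3·9 = 574 ≡ 2.
  S = (7, 5, 2) ≠ 0, so r is not a codeword (an error is present).
Step 3: locate the error. For a single error e at position i, S_ℓ = v_i·e·α_i^ℓ, so α_err = S_1/S_0.
  S_0^{−1} = 7^{−1} = 8 (mod 11), so α_err = 5·8 = 40 ≡ 7 = α_3. Error position i = 3.
  Consistency check: S_2/S_1 = 2·9 = 18 ≡ 7 = α_err ✓ (single-error assumption holds).
Step 4: error magnitude e = S_0/v_3 = S_0·∏_{j≠3}(α_3 − α_j) = 7·3 = 21 ≡ 10 (mod 11).
Step 5: correct position 3: c_3 = r_3 − e = 3 − 10 ≡ 4 (mod 11). Hence c = [8, 5, 4, 7, 9].
  Check: interpolating c through the α_i gives m(x) = 6 + 6·x (degree < 2) with m(α_i) = c_i for every i, so c is indeed a codeword.


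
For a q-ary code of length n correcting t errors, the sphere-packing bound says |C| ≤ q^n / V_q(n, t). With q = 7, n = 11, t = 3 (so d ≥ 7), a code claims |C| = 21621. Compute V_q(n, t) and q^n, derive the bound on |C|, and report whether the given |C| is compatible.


V_q(n, t) = 37687, q^n = 1977326743, Hamming bound = 52467, |C| = 21621 ≤ bound (satisfied).

Step 1: Compute V_q(n, t) = Σ_{j=0}^3 C(n, j) (q−1)^j.
  j = 0: C(11,0)·(6)^0 = 1·1 = 1.
  j = 1: C(11,1)·(6)^1 = 11·6 = 66.
  j = 2: C(11,2)·(6)^2 = 55·36 = 1980.
  j = 3: C(11,3)·(6)^3 = 165·216 = 35640.
  V_q(n, t) = 1 + 66 + 1980 + 35640 = 37687.
Step 2: q^n = 7^11 = 1977326743.
Step 3: Hamming bound ⌊q^n / V_q(n,t)⌋ = ⌊1977326743/37687⌋ = 52467.
Step 4: Compare |C| = 21621 to 52467: satisfied.
The claimed |C| lies below the Hamming bound.


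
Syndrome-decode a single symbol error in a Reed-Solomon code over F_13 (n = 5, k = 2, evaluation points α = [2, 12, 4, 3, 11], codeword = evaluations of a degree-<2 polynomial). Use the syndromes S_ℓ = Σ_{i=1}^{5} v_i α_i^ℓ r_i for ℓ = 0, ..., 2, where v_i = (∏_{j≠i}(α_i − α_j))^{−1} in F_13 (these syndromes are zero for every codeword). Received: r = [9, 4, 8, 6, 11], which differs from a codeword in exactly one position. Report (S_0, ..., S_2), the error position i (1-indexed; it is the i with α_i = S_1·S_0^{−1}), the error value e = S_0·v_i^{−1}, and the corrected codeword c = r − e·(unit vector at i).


S = (5, 2, 6), error at position 4, error magnitude e = 4, c = [9, 4, 8, 2, 11].

Step 1: column multipliers v_i = (∏_{j≠i}(α_i − α_j))^{−1} mod 13.
  i = 1 (α = 2): (2−12)(2−4)(2−3)(2−11) = (−10)·(−2)·(−1)·(−9) = 180 ≡ 11, so v_1 = 11^{−1} = 6 (mod 13).
  i = 2 (α = 12): (12−2)(12−4)(12−3)(12−11) = 10·8·9·1 = 720 ≡ 5, so v_2 = 5^{−1} = 8 (mod 13).
  i = 3 (α = 4): (4−2)(4−12)(4−3)(4−11) = 2·(−8)·1·(−7) = 112 ≡ 8, so v_3 = 8^{−1} = 5 (mod 13).
  i = 4 (α = 3): (3−2)(3−12)(3−4)(3−11) = 1·(−9)·(−1)·(−8) = −72 ≡ 6, so v_4 = 6^{−1} = 11 (mod 13).
  i = 5 (α = 11): (11−2)(11−12)(11−4)(11−3) = 9·(−1)·7·8 = −504 ≡ 3, so v_5 = 3^{−1} = 9 (mod 13).
  v = [6, 8, 5, 11, 9].
Step 2: syndromes of r = [9, 4, 8, 6, 11] (all sums mod 13).
  S_0 = Σ v_i r_i = 6·9 + 8·4 + 5·8 + 11·6 + 9·11 = 291 ≡ 5.
  S_1 = Σ v_i α_i r_i = 6·2·9 + 8·12·4 + 5·4·8 + 11·3·6 + 9·11·11 = 1939 ≡ 2.
  α_i^2 mod 13 = [4, 1, 3, 9, 4].
  S_2 = Σ v_i α_i^2 r_i = 6·4·9 + 8·1·4 + 5·3·8 + 11·9·6 + 9·4·11 = 1358 ≡ 6.
  S = (5, 2, 6) ≠ 0, so r is not a codeword (an error is present).
Step 3: locate the error. For a single error e at position i, S_ℓ = v_i·e·α_i^ℓ, so α_err = S_1/S_0.
  S_0^{−1} = 5^{−1} = 8 (mod 13), so α_err = 2·8 = 16 ≡ 3 = α_4. Error position i = 4.
  Consistency check: S_2/S_1 = 6·7 = 42 ≡ 3 = α_err ✓ (single-error assumption holds).
Step 4: error magnitude e = S_0/v_4 = S_0·∏_{j≠4}(α_4 − α_j) = 5·6 = 30 ≡ 4 (mod 13).
Step 5: correct position 4: c_4 = r_4 − e = 6 − 4 ≡ 2 (mod 13). Hence c = [9, 4, 8, 2, 11].
  Check: interpolating c through the α_i gives m(x) = 10 + 6·x (degree < 2) with m(α_i) = c_i for every i, so c is indeed a codeword.


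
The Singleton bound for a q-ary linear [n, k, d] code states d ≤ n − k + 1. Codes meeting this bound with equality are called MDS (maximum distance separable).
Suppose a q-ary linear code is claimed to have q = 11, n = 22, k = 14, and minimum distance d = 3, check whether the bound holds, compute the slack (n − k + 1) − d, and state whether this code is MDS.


Singleton RHS = n − k + 1 = 9, slack = 6, bound satisfied, not MDS.

Singleton bound: d ≤ n − k + 1.
Here n = 22, k = 14, so n − k + 1 = 9.
Given d = 3, check d ≤ 9: YES.
Slack = (n − k + 1) − d = 6.
The code is NOT MDS (slack = 6 > 0).
Description: the claimed parameters are [22, 14, 3]_11; such a code would be non-MDS.


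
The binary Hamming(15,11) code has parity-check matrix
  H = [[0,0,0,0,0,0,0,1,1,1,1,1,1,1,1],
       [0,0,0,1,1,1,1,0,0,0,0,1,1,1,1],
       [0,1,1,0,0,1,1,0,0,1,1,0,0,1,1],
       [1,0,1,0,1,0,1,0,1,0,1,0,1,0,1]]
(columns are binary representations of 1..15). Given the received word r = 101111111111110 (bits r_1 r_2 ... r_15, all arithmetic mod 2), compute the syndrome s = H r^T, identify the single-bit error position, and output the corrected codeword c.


s = (1, 1, 0, 1)^T, error position = 13, corrected codeword c = 101111111111010

Compute s = H r^T mod 2 one row at a time:
  s_1 = 1 + 1 + 1 + 1 + 1 + 1 + 1 + 0 = 7 ≡ 1 (mod 2).
  s_2 = 1 + 1 + 1 + 1 + 1 + 1 + 1 + 0 = 7 ≡ 1 (mod 2).
  s_3 = 0 + 1 + 1 + 1 + 1 + 1 + 1 + 0 = 6 ≡ 0 (mod 2).
  s_4 = 1 + 1 + 1 + 1 + 1 + 1 + 1 + 0 = 7 ≡ 1 (mod 2).
s = (1, 1, 0, 1)^T — this equals column 13 of H (binary 1101), so error is at position 13.
Correct: flip bit 13 of r = 101111111111110 to get c = 101111111111010.


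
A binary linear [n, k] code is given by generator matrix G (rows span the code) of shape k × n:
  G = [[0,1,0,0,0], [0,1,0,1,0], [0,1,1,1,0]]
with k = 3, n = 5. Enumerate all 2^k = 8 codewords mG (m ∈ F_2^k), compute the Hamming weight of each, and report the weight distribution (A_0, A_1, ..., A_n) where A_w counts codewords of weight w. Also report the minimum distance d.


Weight distribution: A_0 = 1, A_1 = 3, A_2 = 3, A_3 = 1. Minimum distance d = 1.

Enumerate all 2^3 = 8 messages m ∈ F_2^3.
For each, compute codeword c = mG in F_2^5, then tally its weight.
  m = 000 → c = 00000, weight = 0.
  m = 100 → c = 01000, weight = 1.
  m = 010 → c = 01010, weight = 2.
  m = 110 → c = 00010, weight = 1.
  m = 001 → c = 01110, weight = 3.
  m = 101 → c = 00110, weight = 2.
  m = 011 → c = 00100, weight = 1.
  m = 111 → c = 01100, weight = 2.
Tally weights:
  weight 0: 1 codewords.
  weight 1: 3 codewords.
  weight 2: 3 codewords.
  weight 3: 1 codewords.
Minimum distance d = smallest w > 0 with A_w > 0 = 1.
Sanity: Σ A_w = 8 = 2^3 = 8 ✓.


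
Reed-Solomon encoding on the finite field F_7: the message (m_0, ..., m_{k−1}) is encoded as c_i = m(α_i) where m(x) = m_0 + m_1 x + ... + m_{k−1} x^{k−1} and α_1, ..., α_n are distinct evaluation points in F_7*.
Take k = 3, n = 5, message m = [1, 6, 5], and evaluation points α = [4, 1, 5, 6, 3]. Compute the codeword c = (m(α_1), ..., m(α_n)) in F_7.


c = [0, 5, 2, 0, 1]

Message polynomial: m(x) = 1 + 6·x + 5·x^2 (mod 7).
For each evaluation point α_i, compute m(α_i) mod 7:
  α_1 = 4: Horner steps 5 → 5 → 0, so m(4) = 0.
  α_2 = 1: Horner steps 5 → 4 → 5, so m(1) = 5.
  α_3 = 5: Horner steps 5 → 3 → 2, so m(5) = 2.
  α_4 = 6: Horner steps 5 → 1 → 0, so m(6) = 0.
  α_5 = 3: Horner steps 5 → 0 → 1, so m(3) = 1.
Codeword c = [0, 5, 2, 0, 1] ∈ F_7^5.


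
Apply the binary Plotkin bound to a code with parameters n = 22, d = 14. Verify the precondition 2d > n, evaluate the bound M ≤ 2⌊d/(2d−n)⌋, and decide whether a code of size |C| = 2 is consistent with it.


Plotkin bound M ≤ 4; given |C| = 2 ≤ bound (satisfied).

Check applicability: 2d = 28, n = 22.
2d − n = 6 > 0, so Plotkin applies.
Compute d/(2d−n) = 14/6 ≈ 2.3333.
⌊d/(2d−n)⌋ = 2.
Plotkin bound: M ≤ 2·2 = 4.
Given |C| = 2, check: satisfied.
This |C| is below the Plotkin bound.


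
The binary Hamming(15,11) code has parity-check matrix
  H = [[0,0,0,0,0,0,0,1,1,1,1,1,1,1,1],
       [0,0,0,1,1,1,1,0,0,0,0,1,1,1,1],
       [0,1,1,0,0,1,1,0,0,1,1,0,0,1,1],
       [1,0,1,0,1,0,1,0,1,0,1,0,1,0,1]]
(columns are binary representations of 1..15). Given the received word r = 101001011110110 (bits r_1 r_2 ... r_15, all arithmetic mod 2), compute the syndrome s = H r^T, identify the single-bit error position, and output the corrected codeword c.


s = (0, 1, 1, 1)^T, error position = 7, corrected codeword c = 101001111110110

Compute s = H r^T mod 2 one row at a time:
  s_1 = 1 + 1 + 1 + 1 + 0 + 1 + 1 + 0 = 6 ≡ 0 (mod 2).
  s_2 = 0 + 0 + 1 + 0 + 0 + 1 + 1 + 0 = 3 ≡ 1 (mod 2).
  s_3 = 0 + 1 + 1 + 0 + 1 + 1 + 1 + 0 = 5 ≡ 1 (mod 2).
  s_4 = 1 + 1 + 0 + 0 + 1 + 1 + 1 + 0 = 5 ≡ 1 (mod 2).
s = (0, 1, 1, 1)^T — this equals column 7 of H (binary 0111), so error is at position 7.
Correct: flip bit 7 of r = 101001011110110 to get c = 101001111110110.


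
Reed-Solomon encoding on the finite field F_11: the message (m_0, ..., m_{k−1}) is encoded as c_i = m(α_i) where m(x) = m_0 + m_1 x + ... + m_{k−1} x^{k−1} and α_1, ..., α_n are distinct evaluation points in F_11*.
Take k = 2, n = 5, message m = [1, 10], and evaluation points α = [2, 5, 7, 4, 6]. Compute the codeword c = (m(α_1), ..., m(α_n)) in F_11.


c = [10, 7, 5, 8, 6]

Message polynomial: m(x) = 1 + 10·x (mod 11).
For each evaluation point α_i, compute m(α_i) mod 11:
  α_1 = 2: Horner steps 10 → 10, so m(2) = 10.
  α_2 = 5: Horner steps 10 → 7, so m(5) = 7.
  α_3 = 7: Horner steps 10 → 5, so m(7) = 5.
  α_4 = 4: Horner steps 10 → 8, so m(4) = 8.
  α_5 = 6: Horner steps 10 → 6, so m(6) = 6.
Codeword c = [10, 7, 5, 8, 6] ∈ F_11^5.


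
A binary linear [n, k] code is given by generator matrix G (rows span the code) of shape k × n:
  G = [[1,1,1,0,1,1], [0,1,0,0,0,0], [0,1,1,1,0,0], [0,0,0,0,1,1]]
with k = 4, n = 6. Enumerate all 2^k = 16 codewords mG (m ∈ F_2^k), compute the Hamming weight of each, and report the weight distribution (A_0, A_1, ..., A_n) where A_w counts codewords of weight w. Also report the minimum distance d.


Weight distribution: A_0 = 1, A_1 = 1, A_2 = 4, A_3 = 4, A_4 = 3, A_5 = 3. Minimum distance d = 1.

Enumerate all 2^4 = 16 messages m ∈ F_2^4.
For each, compute codeword c = mG in F_2^6, then tally its weight.
  m = 0000 → c = 000000, weight = 0.
  m = 1000 → c = 111011, weight = 5.
  m = 0100 → c = 010000, weight = 1.
  m = 1100 → c = 101011, weight = 4.
  m = 0010 → c = 011100, weight = 3.
  m = 1010 → c = 100111, weight = 4.
  m = 0110 → c = 001100, weight = 2.
  m = 1110 → c = 110111, weight = 5.
  m = 0001 → c = 000011, weight = 2.
  m = 1001 → c = 111000, weight = 3.
  m = 0101 → c = 010011, weight = 3.
  m = 1101 → c = 101000, weight = 2.
  m = 0011 → c = 011111, weight = 5.
  m = 1011 → c = 100100, weight = 2.
  m = 0111 → c = 001111, weight = 4.
  m = 1111 → c = 110100, weight = 3.
Tally weights:
  weight 0: 1 codewords.
  weight 1: 1 codewords.
  weight 2: 4 codewords.
  weight 3: 4 codewords.
  weight 4: 3 codewords.
  weight 5: 3 codewords.
Minimum distance d = smallest w > 0 with A_w > 0 = 1.
Sanity: Σ A_w = 16 = 2^4 = 16 ✓.


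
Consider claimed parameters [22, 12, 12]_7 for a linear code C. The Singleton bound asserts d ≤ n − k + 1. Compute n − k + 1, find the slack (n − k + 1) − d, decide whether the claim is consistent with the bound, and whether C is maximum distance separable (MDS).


Singleton RHS = n − k + 1 = 11, slack = -1, bound violated (no such code; not MDS).

Singleton bound: d ≤ n − k + 1.
Here n = 22, k = 12, so n − k + 1 = 11.
Given d = 12, check d ≤ 11: NO.
Slack = (n − k + 1) − d = -1.
The slack is negative: d = 12 exceeds n − k + 1 = 11 by 1, so the Singleton bound is violated and no linear [22, 12, 12]_7 code can exist. In particular it is not MDS (MDS requires d = n − k + 1 exactly).
Description: the claimed parameters are [22, 12, 12]_7; such a code would be impossible (violates the Singleton bound).


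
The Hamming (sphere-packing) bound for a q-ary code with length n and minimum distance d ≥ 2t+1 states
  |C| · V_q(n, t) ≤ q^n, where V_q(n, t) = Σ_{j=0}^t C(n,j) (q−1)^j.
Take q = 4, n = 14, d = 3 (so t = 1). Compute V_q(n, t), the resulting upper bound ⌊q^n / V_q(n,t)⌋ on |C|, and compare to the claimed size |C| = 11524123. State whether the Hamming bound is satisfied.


V_q(n, t) = 43, q^n = 268435456, Hamming bound = 6242685, |C| = 11524123 > bound (violated).

Step 1: Compute V_q(n, t) = Σ_{j=0}^1 C(n, j) (q−1)^j.
  j = 0: C(14,0)·(3)^0 = 1·1 = 1.
  j = 1: C(14,1)·(3)^1 = 14·3 = 42.
  V_q(n, t) = 1 + 42 = 43.
Step 2: q^n = 4^14 = 268435456.
Step 3: Hamming bound ⌊q^n / V_q(n,t)⌋ = ⌊268435456/43⌋ = 6242685.
Step 4: Compare |C| = 11524123 to 6242685: violated.
The claimed |C| lies above the Hamming bound, so no 4-ary code of length 14 with d ≥ 3 can have 11524123 codewords.


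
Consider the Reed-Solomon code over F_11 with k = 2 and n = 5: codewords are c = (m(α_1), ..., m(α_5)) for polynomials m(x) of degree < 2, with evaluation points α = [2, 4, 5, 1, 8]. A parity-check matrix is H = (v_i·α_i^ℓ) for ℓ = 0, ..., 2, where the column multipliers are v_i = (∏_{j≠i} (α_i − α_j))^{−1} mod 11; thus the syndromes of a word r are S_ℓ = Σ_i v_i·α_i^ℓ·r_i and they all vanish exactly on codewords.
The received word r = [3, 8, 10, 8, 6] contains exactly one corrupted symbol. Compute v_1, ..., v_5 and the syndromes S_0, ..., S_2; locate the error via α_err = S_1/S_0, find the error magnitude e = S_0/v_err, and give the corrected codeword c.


S = (2, 8, 10), error at position 2, error magnitude e = 4, c = [3, 4, 10, 8, 6].

Step 1: column multipliers v_i = (∏_{j≠i}(α_i − α_j))^{−1} mod 11.
  i = 1 (α = 2): (2−4)(2−5)(2−1)(2−8) = (−2)·(−3)·1·(−6) = −36 ≡ 8, so v_1 = 8^{−1} = 7 (mod 11).
  i = 2 (α = 4): (4−2)(4−5)(4−1)(4−8) = 2·(−1)·3·(−4) = 24 ≡ 2, so v_2 = 2^{−1} = 6 (mod 11).
  i = 3 (α = 5): (5−2)(5−4)(5−1)(5−8) = 3·1·4·(−3) = −36 ≡ 8, so v_3 = 8^{−1} = 7 (mod 11).
  i = 4 (α = 1): (1−2)(1−4)(1−5)(1−8) = (−1)·(−3)·(−4)·(−7) = 84 ≡ 7, so v_4 = 7^{−1} = 8 (mod 11).
  i = 5 (α = 8): (8−2)(8−4)(8−5)(8−1) = 6·4·3·7 = 504 ≡ 9, so v_5 = 9^{−1} = 5 (mod 11).
  v = [7, 6, 7, 8, 5].
Step 2: syndromes of r = [3, 8, 10, 8, 6] (all sums mod 11).
  S_0 = Σ v_i r_i = 7·3 + 6·8 + 7·10 + 8·8 + 5·6 = 233 ≡ 2.
  S_1 = Σ v_i α_i r_i = 7·2·3 + 6·4·8 + 7·5·10 + 8·1·8 + 5·8·6 = 888 ≡ 8.
  α_i^2 mod 11 = [4, 5, 3, 1, 9].
  S_2 = Σ v_i α_i^2 r_i = 7·4·3 + 6·5·8 + 7·3·10 + 8·1·8 + 5·9·6 = 868 ≡ 10.
  S = (2, 8, 10) ≠ 0, so r is not a codeword (an error is present).
Step 3: locate the error. For a single error e at position i, S_ℓ = v_i·e·α_i^ℓ, so α_err = S_1/S_0.
  S_0^{−1} = 2^{−1} = 6 (mod 11), so α_err = 8·6 = 48 ≡ 4 = α_2. Error position i = 2.
  Consistency check: S_2/S_1 = 10·7 = 70 ≡ 4 = α_err ✓ (single-error assumption holds).
Step 4: error magnitude e = S_0/v_2 = S_0·∏_{j≠2}(α_2 − α_j) = 2·2 = 4 ≡ 4 (mod 11).
Step 5: correct position 2: c_2 = r_2 − e = 8 − 4 ≡ 4 (mod 11). Hence c = [3, 4, 10, 8, 6].
  Check: interpolating c through the α_i gives m(x) = 2 + 6·x (degree < 2) with m(α_i) = c_i for every i, so c is indeed a codeword.
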